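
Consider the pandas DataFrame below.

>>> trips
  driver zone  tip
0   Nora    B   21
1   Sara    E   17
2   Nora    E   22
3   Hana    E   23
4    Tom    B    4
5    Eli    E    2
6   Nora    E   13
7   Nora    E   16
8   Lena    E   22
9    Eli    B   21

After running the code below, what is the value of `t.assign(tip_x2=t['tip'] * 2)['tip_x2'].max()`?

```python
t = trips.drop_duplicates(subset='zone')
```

drop duplicate zone (keep=first):
  driver zone  tip
0   Nora    B   21
1   Sara    E   17
add column tip_x2 = t['tip'] * 2:
  driver zone  tip  tip_x2
0   Nora    B   21      42
1   Sara    E   17      34

42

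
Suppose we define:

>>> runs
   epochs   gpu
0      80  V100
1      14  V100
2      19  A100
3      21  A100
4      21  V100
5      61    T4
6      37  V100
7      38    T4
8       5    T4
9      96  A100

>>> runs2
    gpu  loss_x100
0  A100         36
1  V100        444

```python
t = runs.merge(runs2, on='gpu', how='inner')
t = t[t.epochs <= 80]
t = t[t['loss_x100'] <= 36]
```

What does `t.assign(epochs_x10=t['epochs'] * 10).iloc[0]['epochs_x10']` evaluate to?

190

merge on 'gpu' (how='inner') → 7 rows:
   epochs   gpu  loss_x100
0      80  V100        444
1      14  V100        444
2      19  A100         36
3      21  A100         36
4      21  V100        444
5      37  V100        444
6      96  A100         36
filter rows where epochs <= 80:
   epochs   gpu  loss_x100
0      80  V100        444
1      14  V100        444
2      19  A100         36
3      21  A100         36
4      21  V100        444
5      37  V100        444
filter rows where loss_x100 <= 36:
   epochs   gpu  loss_x100
2      19  A100         36
3      21  A100         36
add column epochs_x10 = t['epochs'] * 10:
   epochs   gpu  loss_x100  epochs_x10
2      19  A100         36         190
3      21  A100         36         210
value at position 0, column 'epochs_x10' → 190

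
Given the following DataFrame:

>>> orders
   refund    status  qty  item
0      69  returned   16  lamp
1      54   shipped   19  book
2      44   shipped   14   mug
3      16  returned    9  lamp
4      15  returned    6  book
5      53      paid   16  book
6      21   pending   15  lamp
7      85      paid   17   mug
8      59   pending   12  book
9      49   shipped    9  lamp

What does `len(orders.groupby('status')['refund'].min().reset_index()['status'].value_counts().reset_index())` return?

group by status, min of refund:
status
paid        53
pending     21
returned    15
shipped     44
Name: refund, dtype: int64
reset_index():
     status  refund
0      paid      53
1   pending      21
2  returned      15
3   shipped      44
value_counts of status:
status
paid        1
pending     1
returned    1
shipped     1
Name: count, dtype: int64
reset_index():
     status  count
0      paid      1
1   pending      1
2  returned      1
3   shipped      1
Then the number of rows: 4

4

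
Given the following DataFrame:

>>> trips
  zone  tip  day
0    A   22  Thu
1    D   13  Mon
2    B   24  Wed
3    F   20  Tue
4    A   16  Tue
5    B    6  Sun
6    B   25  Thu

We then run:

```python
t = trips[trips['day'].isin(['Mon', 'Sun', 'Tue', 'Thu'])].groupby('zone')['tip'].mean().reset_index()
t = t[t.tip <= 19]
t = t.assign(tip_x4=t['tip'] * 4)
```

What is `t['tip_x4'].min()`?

52.0

filter rows where day in ['Mon', 'Sun', 'Tue', 'Thu']:
  zone  tip  day
0    A   22  Thu
1    D   13  Mon
3    F   20  Tue
4    A   16  Tue
5    B    6  Sun
6    B   25  Thu
group by zone, mean of tip:
zone
A    19.0
B    15.5
D    13.0
F    20.0
Name: tip, dtype: float64
reset_index():
  zone   tip
0    A  19.0
1    B  15.5
2    D  13.0
3    F  20.0
filter rows where tip <= 19:
  zone   tip
0    A  19.0
1    B  15.5
2    D  13.0
add column tip_x4 = t['tip'] * 4:
  zone   tip  tip_x4
0    A  19.0    76.0
1    B  15.5    62.0
2    D  13.0    52.0
Taking the min of column 'tip_x4' gives 52.0.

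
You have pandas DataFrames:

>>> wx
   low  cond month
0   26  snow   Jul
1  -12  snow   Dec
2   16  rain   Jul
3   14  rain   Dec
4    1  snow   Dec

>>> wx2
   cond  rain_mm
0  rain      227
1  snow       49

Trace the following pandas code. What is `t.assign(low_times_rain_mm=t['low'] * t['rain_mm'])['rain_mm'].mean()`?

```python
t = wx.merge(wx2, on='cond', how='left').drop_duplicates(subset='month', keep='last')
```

138.0

merge on 'cond' (how='left') → 5 rows:
   low  cond month  rain_mm
0   26  snow   Jul       49
1  -12  snow   Dec       49
2   16  rain   Jul      227
3   14  rain   Dec      227
4    1  snow   Dec       49
drop duplicate month (keep=last):
   low  cond month  rain_mm
2   16  rain   Jul      227
4    1  snow   Dec       49
add column low_times_rain_mm = t['low'] * t['rain_mm']:
   low  cond month  rain_mm  low_times_rain_mm
2   16  rain   Jul      227               3632
4    1  snow   Dec       49                 49
Finally, mean of column 'rain_mm' = 138.0.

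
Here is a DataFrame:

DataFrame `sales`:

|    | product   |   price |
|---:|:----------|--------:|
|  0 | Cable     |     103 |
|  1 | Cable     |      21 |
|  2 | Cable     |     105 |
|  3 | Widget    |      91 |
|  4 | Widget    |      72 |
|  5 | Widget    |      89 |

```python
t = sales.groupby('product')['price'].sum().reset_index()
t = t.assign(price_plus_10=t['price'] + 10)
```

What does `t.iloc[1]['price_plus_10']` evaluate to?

262

group by product, sum of price:
product
Cable     229
Widget    252
Name: price, dtype: int64
reset_index():
  product  price
0   Cable    229
1  Widget    252
add column price_plus_10 = t['price'] + 10:
  product  price  price_plus_10
0   Cable    229            239
1  Widget    252            262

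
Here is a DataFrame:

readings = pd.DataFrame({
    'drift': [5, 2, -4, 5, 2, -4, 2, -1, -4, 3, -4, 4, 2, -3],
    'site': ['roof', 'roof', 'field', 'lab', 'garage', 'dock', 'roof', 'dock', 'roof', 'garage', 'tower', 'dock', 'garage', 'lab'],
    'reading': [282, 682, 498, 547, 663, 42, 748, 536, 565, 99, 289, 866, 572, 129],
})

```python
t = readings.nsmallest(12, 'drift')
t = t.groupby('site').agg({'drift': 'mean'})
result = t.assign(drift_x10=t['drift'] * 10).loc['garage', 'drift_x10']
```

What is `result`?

take 12 rows with smallest drift:
    drift    site  reading
2      -4   field      498
5      -4    dock       42
8      -4    roof      565
10     -4   tower      289
13     -3     lab      129
7      -1    dock      536
1       2    roof      682
4       2  garage      663
6       2    roof      748
12      2  garage      572
9       3  garage       99
11      4    dock      866
group by site, mean of drift:
           drift
site            
dock   -0.333333
field  -4.000000
garage  2.333333
lab    -3.000000
roof    0.000000
tower  -4.000000
add column drift_x10 = t['drift'] * 10:
           drift  drift_x10
site                       
dock   -0.333333  -3.333333
field  -4.000000 -40.000000
garage  2.333333  23.333333
lab    -3.000000 -30.000000
roof    0.000000   0.000000
tower  -4.000000 -40.000000
Hence 23.3333333333.

23.3333333333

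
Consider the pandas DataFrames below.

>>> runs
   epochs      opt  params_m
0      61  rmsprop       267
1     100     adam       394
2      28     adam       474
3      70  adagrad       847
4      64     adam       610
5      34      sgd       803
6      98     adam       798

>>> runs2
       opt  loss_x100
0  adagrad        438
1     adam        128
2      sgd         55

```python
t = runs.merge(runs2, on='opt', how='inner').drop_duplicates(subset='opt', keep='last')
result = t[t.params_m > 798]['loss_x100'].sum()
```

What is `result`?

493

merge on 'opt' (how='inner') → 6 rows:
   epochs      opt  params_m  loss_x100
0     100     adam       394        128
1      28     adam       474        128
2      70  adagrad       847        438
3      64     adam       610        128
4      34      sgd       803         55
5      98     adam       798        128
drop duplicate opt (keep=last):
   epochs      opt  params_m  loss_x100
2      70  adagrad       847        438
4      34      sgd       803         55
5      98     adam       798        128
filter rows where params_m > 798:
   epochs      opt  params_m  loss_x100
2      70  adagrad       847        438
4      34      sgd       803         55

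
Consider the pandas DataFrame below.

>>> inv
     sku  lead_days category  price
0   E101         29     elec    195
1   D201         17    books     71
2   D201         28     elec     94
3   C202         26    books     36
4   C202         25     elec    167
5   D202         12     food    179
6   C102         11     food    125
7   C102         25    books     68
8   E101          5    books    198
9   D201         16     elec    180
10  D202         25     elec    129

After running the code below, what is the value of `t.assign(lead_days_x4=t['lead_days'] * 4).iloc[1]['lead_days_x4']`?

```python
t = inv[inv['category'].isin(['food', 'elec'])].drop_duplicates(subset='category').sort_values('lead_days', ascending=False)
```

filter rows where category in ['food', 'elec']:
     sku  lead_days category  price
0   E101         29     elec    195
2   D201         28     elec     94
4   C202         25     elec    167
5   D202         12     food    179
6   C102         11     food    125
9   D201         16     elec    180
10  D202         25     elec    129
drop duplicate category (keep=first):
    sku  lead_days category  price
0  E101         29     elec    195
5  D202         12     food    179
sort by lead_days descending:
    sku  lead_days category  price
0  E101         29     elec    195
5  D202         12     food    179
add column lead_days_x4 = t['lead_days'] * 4:
    sku  lead_days category  price  lead_days_x4
0  E101         29     elec    195           116
5  D202         12     food    179            48

48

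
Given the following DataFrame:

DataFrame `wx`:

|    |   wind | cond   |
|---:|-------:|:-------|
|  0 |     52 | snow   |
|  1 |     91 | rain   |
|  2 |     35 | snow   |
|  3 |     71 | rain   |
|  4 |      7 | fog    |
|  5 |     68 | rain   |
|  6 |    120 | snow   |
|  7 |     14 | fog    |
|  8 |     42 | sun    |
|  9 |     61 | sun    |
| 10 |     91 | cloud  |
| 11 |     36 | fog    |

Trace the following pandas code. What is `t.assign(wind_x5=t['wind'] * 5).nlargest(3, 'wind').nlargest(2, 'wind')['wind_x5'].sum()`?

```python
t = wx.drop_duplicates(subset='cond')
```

910

drop duplicate cond (keep=first):
    wind   cond
0     52   snow
1     91   rain
4      7    fog
8     42    sun
10    91  cloud
add column wind_x5 = t['wind'] * 5:
    wind   cond  wind_x5
0     52   snow      260
1     91   rain      455
4      7    fog       35
8     42    sun      210
10    91  cloud      455
take 3 rows with largest wind:
    wind   cond  wind_x5
1     91   rain      455
10    91  cloud      455
0     52   snow      260
take 2 rows with largest wind:
    wind   cond  wind_x5
1     91   rain      455
10    91  cloud      455
sum of column 'wind_x5' → 910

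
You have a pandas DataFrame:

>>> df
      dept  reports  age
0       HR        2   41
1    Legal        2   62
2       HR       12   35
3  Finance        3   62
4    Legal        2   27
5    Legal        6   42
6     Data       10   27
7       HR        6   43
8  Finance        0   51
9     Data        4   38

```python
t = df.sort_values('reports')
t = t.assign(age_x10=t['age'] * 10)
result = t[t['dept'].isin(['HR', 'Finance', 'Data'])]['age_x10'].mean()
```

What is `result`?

424.285714286

sort by reports:
      dept  reports  age
8  Finance        0   51
0       HR        2   41
1    Legal        2   62
4    Legal        2   27
3  Finance        3   62
9     Data        4   38
5    Legal        6   42
7       HR        6   43
6     Data       10   27
2       HR       12   35
add column age_x10 = t['age'] * 10:
      dept  reports  age  age_x10
8  Finance        0   51      510
0       HR        2   41      410
1    Legal        2   62      620
4    Legal        2   27      270
3  Finance        3   62      620
9     Data        4   38      380
5    Legal        6   42      420
7       HR        6   43      430
6     Data       10   27      270
2       HR       12   35      350
filter rows where dept in ['HR', 'Finance', 'Data']:
      dept  reports  age  age_x10
8  Finance        0   51      510
0       HR        2   41      410
3  Finance        3   62      620
9     Data        4   38      380
7       HR        6   43      430
6     Data       10   27      270
2       HR       12   35      350
The mean of column 'age_x10' is 424.285714286.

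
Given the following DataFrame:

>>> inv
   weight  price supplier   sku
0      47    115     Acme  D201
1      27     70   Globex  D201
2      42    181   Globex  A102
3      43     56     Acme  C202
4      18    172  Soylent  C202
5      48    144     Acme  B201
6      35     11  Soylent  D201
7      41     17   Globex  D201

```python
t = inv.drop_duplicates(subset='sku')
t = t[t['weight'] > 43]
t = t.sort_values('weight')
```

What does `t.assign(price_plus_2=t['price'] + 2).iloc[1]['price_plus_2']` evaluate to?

drop duplicate sku (keep=first):
   weight  price supplier   sku
0      47    115     Acme  D201
2      42    181   Globex  A102
3      43     56     Acme  C202
5      48    144     Acme  B201
filter rows where weight > 43:
   weight  price supplier   sku
0      47    115     Acme  D201
5      48    144     Acme  B201
sort by weight:
   weight  price supplier   sku
0      47    115     Acme  D201
5      48    144     Acme  B201
add column price_plus_2 = t['price'] + 2:
   weight  price supplier   sku  price_plus_2
0      47    115     Acme  D201           117
5      48    144     Acme  B201           146

146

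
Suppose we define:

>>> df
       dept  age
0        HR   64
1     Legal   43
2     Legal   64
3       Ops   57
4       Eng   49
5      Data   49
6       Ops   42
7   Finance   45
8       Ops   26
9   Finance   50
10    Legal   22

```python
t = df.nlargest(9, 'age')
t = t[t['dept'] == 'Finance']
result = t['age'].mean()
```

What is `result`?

47.5

take 9 rows with largest age:
      dept  age
0       HR   64
2    Legal   64
3      Ops   57
9  Finance   50
4      Eng   49
5     Data   49
7  Finance   45
1    Legal   43
6      Ops   42
filter rows where dept == 'Finance':
      dept  age
9  Finance   50
7  Finance   45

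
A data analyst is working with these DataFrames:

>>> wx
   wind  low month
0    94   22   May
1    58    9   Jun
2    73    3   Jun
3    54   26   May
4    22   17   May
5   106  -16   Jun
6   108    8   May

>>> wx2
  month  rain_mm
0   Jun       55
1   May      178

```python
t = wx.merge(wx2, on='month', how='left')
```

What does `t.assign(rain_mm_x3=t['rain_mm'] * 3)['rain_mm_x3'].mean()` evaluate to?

merge on 'month' (how='left') → 7 rows:
   wind  low month  rain_mm
0    94   22   May      178
1    58    9   Jun       55
2    73    3   Jun       55
3    54   26   May      178
4    22   17   May      178
5   106  -16   Jun       55
6   108    8   May      178
add column rain_mm_x3 = t['rain_mm'] * 3:
   wind  low month  rain_mm  rain_mm_x3
0    94   22   May      178         534
1    58    9   Jun       55         165
2    73    3   Jun       55         165
3    54   26   May      178         534
4    22   17   May      178         534
5   106  -16   Jun       55         165
6   108    8   May      178         534
The mean of column 'rain_mm_x3' is 375.857142857.

375.857142857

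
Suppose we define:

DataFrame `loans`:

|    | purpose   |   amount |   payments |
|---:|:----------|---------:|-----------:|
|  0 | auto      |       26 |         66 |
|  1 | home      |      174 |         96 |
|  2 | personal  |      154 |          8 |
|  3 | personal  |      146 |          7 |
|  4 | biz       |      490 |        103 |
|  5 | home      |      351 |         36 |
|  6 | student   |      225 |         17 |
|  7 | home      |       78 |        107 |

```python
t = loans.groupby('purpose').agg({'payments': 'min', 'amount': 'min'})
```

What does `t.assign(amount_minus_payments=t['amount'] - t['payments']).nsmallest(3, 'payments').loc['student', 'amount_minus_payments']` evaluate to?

208

group by purpose: min(payments), min(amount):
          payments  amount
purpose                   
auto            66      26
biz            103     490
home            36      78
personal         7     146
student         17     225
add column amount_minus_payments = t['amount'] - t['payments']:
          payments  amount  amount_minus_payments
purpose                                          
auto            66      26                    -40
biz            103     490                    387
home            36      78                     42
personal         7     146                    139
student         17     225                    208
take 3 rows with smallest payments:
          payments  amount  amount_minus_payments
purpose                                          
personal         7     146                    139
student         17     225                    208
home            36      78                     42
Hence 208.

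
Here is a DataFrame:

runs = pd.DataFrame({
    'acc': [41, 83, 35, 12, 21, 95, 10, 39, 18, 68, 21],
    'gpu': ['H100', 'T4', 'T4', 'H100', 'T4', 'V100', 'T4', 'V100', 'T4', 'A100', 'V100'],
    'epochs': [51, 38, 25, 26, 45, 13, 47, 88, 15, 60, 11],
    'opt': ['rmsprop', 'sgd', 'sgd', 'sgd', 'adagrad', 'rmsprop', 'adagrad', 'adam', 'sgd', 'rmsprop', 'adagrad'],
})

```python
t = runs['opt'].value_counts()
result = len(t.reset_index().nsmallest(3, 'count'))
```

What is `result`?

value_counts of opt:
opt
sgd        4
rmsprop    3
adagrad    3
adam       1
Name: count, dtype: int64
reset_index():
       opt  count
0      sgd      4
1  rmsprop      3
2  adagrad      3
3     adam      1
take 3 rows with smallest count:
       opt  count
3     adam      1
1  rmsprop      3
2  adagrad      3
Reading off the number of rows, we get 3.

3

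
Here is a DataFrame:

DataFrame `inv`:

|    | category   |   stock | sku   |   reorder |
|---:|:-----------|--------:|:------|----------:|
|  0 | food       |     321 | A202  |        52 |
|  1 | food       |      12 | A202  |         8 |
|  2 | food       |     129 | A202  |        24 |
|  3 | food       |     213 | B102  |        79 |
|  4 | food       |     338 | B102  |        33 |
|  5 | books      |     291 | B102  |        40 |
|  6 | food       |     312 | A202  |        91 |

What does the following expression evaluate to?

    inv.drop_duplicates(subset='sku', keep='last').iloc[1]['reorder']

drop duplicate sku (keep=last):
  category  stock   sku  reorder
5    books    291  B102       40
6     food    312  A202       91

91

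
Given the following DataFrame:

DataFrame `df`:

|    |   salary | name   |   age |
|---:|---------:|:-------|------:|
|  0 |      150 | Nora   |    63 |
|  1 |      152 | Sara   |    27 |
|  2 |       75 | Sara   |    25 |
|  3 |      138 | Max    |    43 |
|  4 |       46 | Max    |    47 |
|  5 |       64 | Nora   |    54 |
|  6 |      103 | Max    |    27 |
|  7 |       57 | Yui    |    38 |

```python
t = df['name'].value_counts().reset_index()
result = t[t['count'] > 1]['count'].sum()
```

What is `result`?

7

value_counts of name:
name
Max     3
Nora    2
Sara    2
Yui     1
Name: count, dtype: int64
reset_index():
   name  count
0   Max      3
1  Nora      2
2  Sara      2
3   Yui      1
filter rows where count > 1:
   name  count
0   Max      3
1  Nora      2
2  Sara      2
So sum() = 7.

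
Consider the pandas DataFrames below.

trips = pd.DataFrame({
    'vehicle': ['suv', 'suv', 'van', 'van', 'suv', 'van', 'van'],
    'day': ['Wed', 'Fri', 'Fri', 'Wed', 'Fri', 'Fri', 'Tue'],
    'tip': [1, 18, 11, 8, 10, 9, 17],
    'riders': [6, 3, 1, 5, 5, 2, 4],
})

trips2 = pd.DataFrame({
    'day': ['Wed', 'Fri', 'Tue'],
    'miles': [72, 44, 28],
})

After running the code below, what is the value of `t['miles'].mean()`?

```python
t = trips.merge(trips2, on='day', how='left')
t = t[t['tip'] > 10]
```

38.6666666667

merge on 'day' (how='left') → 7 rows:
  vehicle  day  tip  riders  miles
0     suv  Wed    1       6     72
1     suv  Fri   18       3     44
2     van  Fri   11       1     44
3     van  Wed    8       5     72
4     suv  Fri   10       5     44
5     van  Fri    9       2     44
6     van  Tue   17       4     28
filter rows where tip > 10:
  vehicle  day  tip  riders  miles
1     suv  Fri   18       3     44
2     van  Fri   11       1     44
6     van  Tue   17       4     28
Reading off the mean of column 'miles', we get 38.6666666667.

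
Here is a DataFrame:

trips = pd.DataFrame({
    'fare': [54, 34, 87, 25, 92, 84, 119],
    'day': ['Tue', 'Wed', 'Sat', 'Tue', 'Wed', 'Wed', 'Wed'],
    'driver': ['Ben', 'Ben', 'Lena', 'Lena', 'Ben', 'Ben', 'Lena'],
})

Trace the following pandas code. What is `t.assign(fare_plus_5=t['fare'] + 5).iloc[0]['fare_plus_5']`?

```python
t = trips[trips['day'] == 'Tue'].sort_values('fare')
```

30

filter rows where day == 'Tue':
   fare  day driver
0    54  Tue    Ben
3    25  Tue   Lena
sort by fare:
   fare  day driver
3    25  Tue   Lena
0    54  Tue    Ben
add column fare_plus_5 = t['fare'] + 5:
   fare  day driver  fare_plus_5
3    25  Tue   Lena           30
0    54  Tue    Ben           59
Reading off the value at position 0, column 'fare_plus_5', we get 30.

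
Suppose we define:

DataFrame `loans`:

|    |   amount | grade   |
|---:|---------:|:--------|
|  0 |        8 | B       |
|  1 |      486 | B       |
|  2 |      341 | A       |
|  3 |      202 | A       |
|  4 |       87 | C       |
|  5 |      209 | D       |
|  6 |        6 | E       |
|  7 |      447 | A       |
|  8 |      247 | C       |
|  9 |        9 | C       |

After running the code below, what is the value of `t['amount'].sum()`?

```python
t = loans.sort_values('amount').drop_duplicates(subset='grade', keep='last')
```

1395

sort by amount:
   amount grade
6       6     E
0       8     B
9       9     C
4      87     C
3     202     A
5     209     D
8     247     C
2     341     A
7     447     A
1     486     B
drop duplicate grade (keep=last):
   amount grade
6       6     E
5     209     D
8     247     C
7     447     A
1     486     B
Reading off the sum of column 'amount', we get 1395.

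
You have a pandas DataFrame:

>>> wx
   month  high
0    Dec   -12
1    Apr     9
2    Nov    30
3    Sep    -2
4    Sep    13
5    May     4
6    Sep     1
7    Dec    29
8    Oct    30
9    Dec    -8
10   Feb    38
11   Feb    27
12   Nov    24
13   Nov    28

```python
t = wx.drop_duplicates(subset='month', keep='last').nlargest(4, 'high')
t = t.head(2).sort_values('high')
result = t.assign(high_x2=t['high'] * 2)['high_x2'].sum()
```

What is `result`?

drop duplicate month (keep=last):
   month  high
1    Apr     9
5    May     4
6    Sep     1
8    Oct    30
9    Dec    -8
11   Feb    27
13   Nov    28
take 4 rows with largest high:
   month  high
8    Oct    30
13   Nov    28
11   Feb    27
1    Apr     9
take first 2 rows:
   month  high
8    Oct    30
13   Nov    28
sort by high:
   month  high
13   Nov    28
8    Oct    30
add column high_x2 = t['high'] * 2:
   month  high  high_x2
13   Nov    28       56
8    Oct    30       60
So sum() = 116.

116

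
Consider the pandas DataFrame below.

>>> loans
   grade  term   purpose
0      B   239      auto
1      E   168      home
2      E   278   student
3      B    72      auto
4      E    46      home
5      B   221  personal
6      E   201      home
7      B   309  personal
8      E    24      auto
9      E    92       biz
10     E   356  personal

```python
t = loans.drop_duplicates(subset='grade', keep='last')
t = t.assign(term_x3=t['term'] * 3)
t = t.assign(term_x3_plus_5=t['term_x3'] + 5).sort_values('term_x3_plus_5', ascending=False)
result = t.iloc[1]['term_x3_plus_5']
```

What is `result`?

drop duplicate grade (keep=last):
   grade  term   purpose
7      B   309  personal
10     E   356  personal
add column term_x3 = t['term'] * 3:
   grade  term   purpose  term_x3
7      B   309  personal      927
10     E   356  personal     1068
add column term_x3_plus_5 = t['term_x3'] + 5:
   grade  term   purpose  term_x3  term_x3_plus_5
7      B   309  personal      927             932
10     E   356  personal     1068            1073
sort by term_x3_plus_5 descending:
   grade  term   purpose  term_x3  term_x3_plus_5
10     E   356  personal     1068            1073
7      B   309  personal      927             932
Hence 932.

932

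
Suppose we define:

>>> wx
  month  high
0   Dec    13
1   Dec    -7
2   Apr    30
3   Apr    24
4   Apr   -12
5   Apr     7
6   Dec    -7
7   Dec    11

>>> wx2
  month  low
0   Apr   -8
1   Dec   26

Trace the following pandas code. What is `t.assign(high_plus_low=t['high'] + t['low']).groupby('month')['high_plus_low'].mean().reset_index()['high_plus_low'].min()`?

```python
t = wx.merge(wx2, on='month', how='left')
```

merge on 'month' (how='left') → 8 rows:
  month  high  low
0   Dec    13   26
1   Dec    -7   26
2   Apr    30   -8
3   Apr    24   -8
4   Apr   -12   -8
5   Apr     7   -8
6   Dec    -7   26
7   Dec    11   26
add column high_plus_low = t['high'] + t['low']:
  month  high  low  high_plus_low
0   Dec    13   26             39
1   Dec    -7   26             19
2   Apr    30   -8             22
3   Apr    24   -8             16
4   Apr   -12   -8            -20
5   Apr     7   -8             -1
6   Dec    -7   26             19
7   Dec    11   26             37
group by month, mean of high_plus_low:
month
Apr     4.25
Dec    28.50
Name: high_plus_low, dtype: float64
reset_index():
  month  high_plus_low
0   Apr           4.25
1   Dec          28.50
min of column 'high_plus_low' → 4.25

4.25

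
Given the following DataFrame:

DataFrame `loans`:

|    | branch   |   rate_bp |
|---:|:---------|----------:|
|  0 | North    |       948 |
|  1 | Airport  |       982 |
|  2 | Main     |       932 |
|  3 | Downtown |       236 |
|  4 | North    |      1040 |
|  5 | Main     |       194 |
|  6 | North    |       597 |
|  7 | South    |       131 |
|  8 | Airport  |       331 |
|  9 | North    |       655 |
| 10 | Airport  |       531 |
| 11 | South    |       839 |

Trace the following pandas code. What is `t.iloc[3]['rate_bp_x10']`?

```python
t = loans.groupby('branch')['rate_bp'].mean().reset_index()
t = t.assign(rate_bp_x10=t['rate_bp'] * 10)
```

8100.0

group by branch, mean of rate_bp:
branch
Airport     614.666667
Downtown    236.000000
Main        563.000000
North       810.000000
South       485.000000
Name: rate_bp, dtype: float64
reset_index():
     branch     rate_bp
0   Airport  614.666667
1  Downtown  236.000000
2      Main  563.000000
3     North  810.000000
4     South  485.000000
add column rate_bp_x10 = t['rate_bp'] * 10:
     branch     rate_bp  rate_bp_x10
0   Airport  614.666667  6146.666667
1  Downtown  236.000000  2360.000000
2      Main  563.000000  5630.000000
3     North  810.000000  8100.000000
4     South  485.000000  4850.000000
Reading off the value at position 3, column 'rate_bp_x10', we get 8100.0.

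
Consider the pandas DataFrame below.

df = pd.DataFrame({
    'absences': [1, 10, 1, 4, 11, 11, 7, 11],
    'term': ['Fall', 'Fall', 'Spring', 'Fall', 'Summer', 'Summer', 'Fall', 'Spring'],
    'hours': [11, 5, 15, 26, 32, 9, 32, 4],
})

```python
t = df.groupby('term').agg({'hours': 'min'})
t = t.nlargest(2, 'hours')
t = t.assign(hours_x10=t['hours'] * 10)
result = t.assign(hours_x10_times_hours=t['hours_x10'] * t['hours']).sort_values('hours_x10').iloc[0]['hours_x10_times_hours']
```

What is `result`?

group by term, min of hours:
        hours
term         
Fall        5
Spring      4
Summer      9
take 2 rows with largest hours:
        hours
term         
Summer      9
Fall        5
add column hours_x10 = t['hours'] * 10:
        hours  hours_x10
term                    
Summer      9         90
Fall        5         50
add column hours_x10_times_hours = t['hours_x10'] * t['hours']:
        hours  hours_x10  hours_x10_times_hours
term                                           
Summer      9         90                    810
Fall        5         50                    250
sort by hours_x10:
        hours  hours_x10  hours_x10_times_hours
term                                           
Fall        5         50                    250
Summer      9         90                    810
Taking the value at position 0, column 'hours_x10_times_hours' gives 250.

250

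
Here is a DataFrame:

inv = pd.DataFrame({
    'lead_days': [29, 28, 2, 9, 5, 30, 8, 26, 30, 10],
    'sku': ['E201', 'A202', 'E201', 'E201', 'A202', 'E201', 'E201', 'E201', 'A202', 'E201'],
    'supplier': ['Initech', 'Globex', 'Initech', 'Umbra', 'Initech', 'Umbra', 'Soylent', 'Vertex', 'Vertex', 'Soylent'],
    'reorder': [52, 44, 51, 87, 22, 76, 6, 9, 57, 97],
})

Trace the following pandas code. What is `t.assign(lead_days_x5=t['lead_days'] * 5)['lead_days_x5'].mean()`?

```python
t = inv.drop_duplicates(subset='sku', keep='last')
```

100.0

drop duplicate sku (keep=last):
   lead_days   sku supplier  reorder
8         30  A202   Vertex       57
9         10  E201  Soylent       97
add column lead_days_x5 = t['lead_days'] * 5:
   lead_days   sku supplier  reorder  lead_days_x5
8         30  A202   Vertex       57           150
9         10  E201  Soylent       97            50
The mean of column 'lead_days_x5' is 100.0.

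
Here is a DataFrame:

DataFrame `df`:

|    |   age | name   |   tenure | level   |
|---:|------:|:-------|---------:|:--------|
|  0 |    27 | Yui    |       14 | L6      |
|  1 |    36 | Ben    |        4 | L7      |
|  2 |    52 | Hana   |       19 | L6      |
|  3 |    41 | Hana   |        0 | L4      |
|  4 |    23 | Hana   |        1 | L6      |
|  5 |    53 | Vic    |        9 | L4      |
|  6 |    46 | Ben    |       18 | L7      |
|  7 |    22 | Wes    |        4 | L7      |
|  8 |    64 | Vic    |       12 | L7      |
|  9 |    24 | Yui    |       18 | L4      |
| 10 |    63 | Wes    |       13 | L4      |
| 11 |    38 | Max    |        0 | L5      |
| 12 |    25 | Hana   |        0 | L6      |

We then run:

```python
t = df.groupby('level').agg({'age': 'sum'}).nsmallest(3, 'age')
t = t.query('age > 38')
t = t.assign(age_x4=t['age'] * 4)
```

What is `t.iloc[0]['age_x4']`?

508

group by level, sum of age:
       age
level     
L4     181
L5      38
L6     127
L7     168
take 3 rows with smallest age:
       age
level     
L5      38
L6     127
L7     168
filter rows where age > 38:
       age
level     
L6     127
L7     168
add column age_x4 = t['age'] * 4:
       age  age_x4
level             
L6     127     508
L7     168     672
Then the value at position 0, column 'age_x4': 508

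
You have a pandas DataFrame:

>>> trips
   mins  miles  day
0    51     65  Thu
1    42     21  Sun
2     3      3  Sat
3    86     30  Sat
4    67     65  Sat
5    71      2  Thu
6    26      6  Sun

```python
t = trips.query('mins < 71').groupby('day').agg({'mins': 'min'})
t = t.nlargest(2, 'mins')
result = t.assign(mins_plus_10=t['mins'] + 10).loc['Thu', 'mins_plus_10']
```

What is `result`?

61

filter rows where mins < 71:
   mins  miles  day
0    51     65  Thu
1    42     21  Sun
2     3      3  Sat
4    67     65  Sat
6    26      6  Sun
group by day, min of mins:
     mins
day      
Sat     3
Sun    26
Thu    51
take 2 rows with largest mins:
     mins
day      
Thu    51
Sun    26
add column mins_plus_10 = t['mins'] + 10:
     mins  mins_plus_10
day                    
Thu    51            61
Sun    26            36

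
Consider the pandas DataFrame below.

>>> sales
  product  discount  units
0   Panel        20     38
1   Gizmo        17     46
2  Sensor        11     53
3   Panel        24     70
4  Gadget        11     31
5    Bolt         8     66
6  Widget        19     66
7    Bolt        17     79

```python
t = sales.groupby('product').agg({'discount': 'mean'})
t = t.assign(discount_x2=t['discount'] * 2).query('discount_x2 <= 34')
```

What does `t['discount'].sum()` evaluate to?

51.5

group by product, mean of discount:
         discount
product          
Bolt         12.5
Gadget       11.0
Gizmo        17.0
Panel        22.0
Sensor       11.0
Widget       19.0
add column discount_x2 = t['discount'] * 2:
         discount  discount_x2
product                       
Bolt         12.5         25.0
Gadget       11.0         22.0
Gizmo        17.0         34.0
Panel        22.0         44.0
Sensor       11.0         22.0
Widget       19.0         38.0
filter rows where discount_x2 <= 34:
         discount  discount_x2
product                       
Bolt         12.5         25.0
Gadget       11.0         22.0
Gizmo        17.0         34.0
Sensor       11.0         22.0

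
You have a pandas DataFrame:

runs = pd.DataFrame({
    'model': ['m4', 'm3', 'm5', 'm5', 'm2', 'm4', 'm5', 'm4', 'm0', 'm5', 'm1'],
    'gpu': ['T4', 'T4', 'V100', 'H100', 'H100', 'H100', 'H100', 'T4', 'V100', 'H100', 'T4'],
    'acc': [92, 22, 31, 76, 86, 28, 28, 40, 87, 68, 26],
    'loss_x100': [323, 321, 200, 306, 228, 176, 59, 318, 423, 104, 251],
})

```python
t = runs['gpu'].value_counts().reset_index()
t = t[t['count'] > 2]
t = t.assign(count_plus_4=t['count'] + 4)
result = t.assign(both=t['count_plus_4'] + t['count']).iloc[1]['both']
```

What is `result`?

value_counts of gpu:
gpu
H100    5
T4      4
V100    2
Name: count, dtype: int64
reset_index():
    gpu  count
0  H100      5
1    T4      4
2  V100      2
filter rows where count > 2:
    gpu  count
0  H100      5
1    T4      4
add column count_plus_4 = t['count'] + 4:
    gpu  count  count_plus_4
0  H100      5             9
1    T4      4             8
add column both = t['count_plus_4'] + t['count']:
    gpu  count  count_plus_4  both
0  H100      5             9    14
1    T4      4             8    12
Reading off the value at position 1, column 'both', we get 12.

12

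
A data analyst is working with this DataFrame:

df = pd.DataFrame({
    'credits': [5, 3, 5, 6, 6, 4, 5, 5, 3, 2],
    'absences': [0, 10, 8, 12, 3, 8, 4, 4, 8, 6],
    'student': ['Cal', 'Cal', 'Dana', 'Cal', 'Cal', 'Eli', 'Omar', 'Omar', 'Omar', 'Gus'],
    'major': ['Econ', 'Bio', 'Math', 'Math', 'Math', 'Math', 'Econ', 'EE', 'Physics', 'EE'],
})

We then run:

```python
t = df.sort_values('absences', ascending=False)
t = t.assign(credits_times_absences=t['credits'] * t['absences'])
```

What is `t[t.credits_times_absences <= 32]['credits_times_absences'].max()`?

sort by absences descending:
   credits  absences student    major
3        6        12     Cal     Math
1        3        10     Cal      Bio
2        5         8    Dana     Math
5        4         8     Eli     Math
8        3         8    Omar  Physics
9        2         6     Gus       EE
6        5         4    Omar     Econ
7        5         4    Omar       EE
4        6         3     Cal     Math
0        5         0     Cal     Econ
add column credits_times_absences = t['credits'] * t['absences']:
   credits  absences student    major  credits_times_absences
3        6        12     Cal     Math                      72
1        3        10     Cal      Bio                      30
2        5         8    Dana     Math                      40
5        4         8     Eli     Math                      32
8        3         8    Omar  Physics                      24
9        2         6     Gus       EE                      12
6        5         4    Omar     Econ                      20
7        5         4    Omar       EE                      20
4        6         3     Cal     Math                      18
0        5         0     Cal     Econ                       0
filter rows where credits_times_absences <= 32:
   credits  absences student    major  credits_times_absences
1        3        10     Cal      Bio                      30
5        4         8     Eli     Math                      32
8        3         8    Omar  Physics                      24
9        2         6     Gus       EE                      12
6        5         4    Omar     Econ                      20
7        5         4    Omar       EE                      20
4        6         3     Cal     Math                      18
0        5         0     Cal     Econ                       0
Reading off the max of column 'credits_times_absences', we get 32.

32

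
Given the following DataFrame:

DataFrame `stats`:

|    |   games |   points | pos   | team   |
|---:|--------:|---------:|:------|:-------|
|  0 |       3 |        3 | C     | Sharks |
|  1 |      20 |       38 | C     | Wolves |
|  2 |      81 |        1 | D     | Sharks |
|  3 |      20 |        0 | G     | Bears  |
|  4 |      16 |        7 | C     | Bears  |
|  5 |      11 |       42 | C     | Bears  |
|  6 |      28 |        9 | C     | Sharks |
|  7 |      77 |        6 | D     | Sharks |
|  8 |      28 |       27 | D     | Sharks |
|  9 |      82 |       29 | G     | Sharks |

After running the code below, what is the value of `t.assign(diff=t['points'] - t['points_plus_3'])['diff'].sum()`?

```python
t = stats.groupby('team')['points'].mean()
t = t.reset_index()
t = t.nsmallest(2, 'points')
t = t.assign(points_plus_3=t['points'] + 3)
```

group by team, mean of points:
team
Bears     16.333333
Sharks    12.500000
Wolves    38.000000
Name: points, dtype: float64
reset_index():
     team     points
0   Bears  16.333333
1  Sharks  12.500000
2  Wolves  38.000000
take 2 rows with smallest points:
     team     points
1  Sharks  12.500000
0   Bears  16.333333
add column points_plus_3 = t['points'] + 3:
     team     points  points_plus_3
1  Sharks  12.500000      15.500000
0   Bears  16.333333      19.333333
add column diff = t['points'] - t['points_plus_3']:
     team     points  points_plus_3  diff
1  Sharks  12.500000      15.500000  -3.0
0   Bears  16.333333      19.333333  -3.0
So sum() = -6.0.

-6.0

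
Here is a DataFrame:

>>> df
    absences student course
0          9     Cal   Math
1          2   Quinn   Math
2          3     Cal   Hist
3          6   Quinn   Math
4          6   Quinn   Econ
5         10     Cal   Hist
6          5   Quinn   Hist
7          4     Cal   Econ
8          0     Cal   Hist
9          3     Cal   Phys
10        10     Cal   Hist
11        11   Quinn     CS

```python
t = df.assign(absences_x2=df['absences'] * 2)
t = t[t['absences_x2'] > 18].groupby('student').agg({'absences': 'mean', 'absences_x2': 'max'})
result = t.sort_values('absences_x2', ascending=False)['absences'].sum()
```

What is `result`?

add column absences_x2 = df['absences'] * 2:
    absences student course  absences_x2
0          9     Cal   Math           18
1          2   Quinn   Math            4
2          3     Cal   Hist            6
3          6   Quinn   Math           12
4          6   Quinn   Econ           12
5         10     Cal   Hist           20
6          5   Quinn   Hist           10
7          4     Cal   Econ            8
8          0     Cal   Hist            0
9          3     Cal   Phys            6
10        10     Cal   Hist           20
11        11   Quinn     CS           22
filter rows where absences_x2 > 18:
    absences student course  absences_x2
5         10     Cal   Hist           20
10        10     Cal   Hist           20
11        11   Quinn     CS           22
group by student: mean(absences), max(absences_x2):
         absences  absences_x2
student                       
Cal          10.0           20
Quinn        11.0           22
sort by absences_x2 descending:
         absences  absences_x2
student                       
Quinn        11.0           22
Cal          10.0           20
The sum of column 'absences' is 21.0.

21.0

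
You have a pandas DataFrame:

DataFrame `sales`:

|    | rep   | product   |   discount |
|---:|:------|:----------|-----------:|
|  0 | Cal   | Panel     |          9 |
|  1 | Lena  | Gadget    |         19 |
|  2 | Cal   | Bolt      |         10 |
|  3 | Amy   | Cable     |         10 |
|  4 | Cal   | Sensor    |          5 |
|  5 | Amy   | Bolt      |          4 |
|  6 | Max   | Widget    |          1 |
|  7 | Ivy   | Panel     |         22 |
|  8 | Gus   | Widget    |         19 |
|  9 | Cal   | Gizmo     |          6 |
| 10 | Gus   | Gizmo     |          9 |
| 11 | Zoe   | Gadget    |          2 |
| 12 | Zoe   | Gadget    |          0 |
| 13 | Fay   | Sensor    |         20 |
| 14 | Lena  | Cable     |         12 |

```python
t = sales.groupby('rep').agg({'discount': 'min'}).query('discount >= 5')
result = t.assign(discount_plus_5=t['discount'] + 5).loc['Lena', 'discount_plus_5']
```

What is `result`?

group by rep, min of discount:
      discount
rep           
Amy          4
Cal          5
Fay         20
Gus          9
Ivy         22
Lena        12
Max          1
Zoe          0
filter rows where discount >= 5:
      discount
rep           
Cal          5
Fay         20
Gus          9
Ivy         22
Lena        12
add column discount_plus_5 = t['discount'] + 5:
      discount  discount_plus_5
rep                            
Cal          5               10
Fay         20               25
Gus          9               14
Ivy         22               27
Lena        12               17

17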